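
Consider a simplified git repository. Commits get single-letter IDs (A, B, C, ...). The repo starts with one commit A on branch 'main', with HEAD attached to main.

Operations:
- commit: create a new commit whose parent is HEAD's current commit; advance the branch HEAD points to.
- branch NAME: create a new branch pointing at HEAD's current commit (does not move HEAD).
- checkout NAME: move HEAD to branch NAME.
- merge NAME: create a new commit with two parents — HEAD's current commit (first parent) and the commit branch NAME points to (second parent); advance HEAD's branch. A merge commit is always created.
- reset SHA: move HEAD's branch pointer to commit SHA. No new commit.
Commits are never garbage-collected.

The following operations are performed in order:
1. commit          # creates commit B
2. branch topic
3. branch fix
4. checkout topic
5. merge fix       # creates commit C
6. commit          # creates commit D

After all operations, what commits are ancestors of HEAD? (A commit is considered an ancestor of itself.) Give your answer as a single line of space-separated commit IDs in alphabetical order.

After op 1 (commit): HEAD=main@B [main=B]
After op 2 (branch): HEAD=main@B [main=B topic=B]
After op 3 (branch): HEAD=main@B [fix=B main=B topic=B]
After op 4 (checkout): HEAD=topic@B [fix=B main=B topic=B]
After op 5 (merge): HEAD=topic@C [fix=B main=B topic=C]
After op 6 (commit): HEAD=topic@D [fix=B main=B topic=D]

Answer: A B C D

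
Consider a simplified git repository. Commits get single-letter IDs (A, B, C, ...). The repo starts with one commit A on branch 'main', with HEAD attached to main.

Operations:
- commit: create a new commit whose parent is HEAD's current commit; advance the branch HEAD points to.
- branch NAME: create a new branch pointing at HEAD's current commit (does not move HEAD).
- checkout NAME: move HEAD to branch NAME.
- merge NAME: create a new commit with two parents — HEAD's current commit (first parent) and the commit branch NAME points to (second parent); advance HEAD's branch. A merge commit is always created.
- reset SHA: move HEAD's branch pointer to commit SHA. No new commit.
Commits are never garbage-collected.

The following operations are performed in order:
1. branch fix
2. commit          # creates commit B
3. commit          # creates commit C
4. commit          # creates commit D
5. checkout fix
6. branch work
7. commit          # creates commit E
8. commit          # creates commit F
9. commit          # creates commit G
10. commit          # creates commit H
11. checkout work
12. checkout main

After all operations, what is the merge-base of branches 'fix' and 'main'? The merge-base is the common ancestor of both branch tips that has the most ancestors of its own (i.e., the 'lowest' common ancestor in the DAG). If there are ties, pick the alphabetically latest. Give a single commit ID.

After op 1 (branch): HEAD=main@A [fix=A main=A]
After op 2 (commit): HEAD=main@B [fix=A main=B]
After op 3 (commit): HEAD=main@C [fix=A main=C]
After op 4 (commit): HEAD=main@D [fix=A main=D]
After op 5 (checkout): HEAD=fix@A [fix=A main=D]
After op 6 (branch): HEAD=fix@A [fix=A main=D work=A]
After op 7 (commit): HEAD=fix@E [fix=E main=D work=A]
After op 8 (commit): HEAD=fix@F [fix=F main=D work=A]
After op 9 (commit): HEAD=fix@G [fix=G main=D work=A]
After op 10 (commit): HEAD=fix@H [fix=H main=D work=A]
After op 11 (checkout): HEAD=work@A [fix=H main=D work=A]
After op 12 (checkout): HEAD=main@D [fix=H main=D work=A]
ancestors(fix=H): ['A', 'E', 'F', 'G', 'H']
ancestors(main=D): ['A', 'B', 'C', 'D']
common: ['A']

Answer: A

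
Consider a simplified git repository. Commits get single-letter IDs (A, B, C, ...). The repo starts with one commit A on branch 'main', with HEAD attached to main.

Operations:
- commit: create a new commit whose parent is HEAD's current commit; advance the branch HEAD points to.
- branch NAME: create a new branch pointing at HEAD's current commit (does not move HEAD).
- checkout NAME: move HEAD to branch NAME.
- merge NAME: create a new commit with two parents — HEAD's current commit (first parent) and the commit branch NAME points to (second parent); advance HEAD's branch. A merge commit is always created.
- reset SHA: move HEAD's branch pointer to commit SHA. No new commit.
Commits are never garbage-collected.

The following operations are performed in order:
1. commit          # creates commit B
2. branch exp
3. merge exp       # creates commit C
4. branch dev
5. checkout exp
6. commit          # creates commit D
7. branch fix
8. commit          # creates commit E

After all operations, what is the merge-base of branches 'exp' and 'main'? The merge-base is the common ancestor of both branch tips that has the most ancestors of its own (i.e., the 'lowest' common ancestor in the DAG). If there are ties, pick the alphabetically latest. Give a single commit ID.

Answer: B

Derivation:
After op 1 (commit): HEAD=main@B [main=B]
After op 2 (branch): HEAD=main@B [exp=B main=B]
After op 3 (merge): HEAD=main@C [exp=B main=C]
After op 4 (branch): HEAD=main@C [dev=C exp=B main=C]
After op 5 (checkout): HEAD=exp@B [dev=C exp=B main=C]
After op 6 (commit): HEAD=exp@D [dev=C exp=D main=C]
After op 7 (branch): HEAD=exp@D [dev=C exp=D fix=D main=C]
After op 8 (commit): HEAD=exp@E [dev=C exp=E fix=D main=C]
ancestors(exp=E): ['A', 'B', 'D', 'E']
ancestors(main=C): ['A', 'B', 'C']
common: ['A', 'B']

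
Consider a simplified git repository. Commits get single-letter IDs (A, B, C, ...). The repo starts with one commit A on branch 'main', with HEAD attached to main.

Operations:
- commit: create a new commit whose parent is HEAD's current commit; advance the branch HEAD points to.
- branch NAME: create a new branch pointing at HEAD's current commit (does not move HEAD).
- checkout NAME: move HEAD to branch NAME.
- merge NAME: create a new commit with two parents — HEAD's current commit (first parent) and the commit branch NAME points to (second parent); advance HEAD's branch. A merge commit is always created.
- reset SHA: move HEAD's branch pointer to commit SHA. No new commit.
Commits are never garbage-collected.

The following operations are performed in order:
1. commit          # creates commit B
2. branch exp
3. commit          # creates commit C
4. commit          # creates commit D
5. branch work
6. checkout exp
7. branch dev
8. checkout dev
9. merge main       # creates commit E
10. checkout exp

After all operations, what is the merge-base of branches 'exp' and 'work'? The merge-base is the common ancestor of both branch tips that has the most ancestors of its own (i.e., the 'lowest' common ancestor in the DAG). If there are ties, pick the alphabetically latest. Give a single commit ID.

Answer: B

Derivation:
After op 1 (commit): HEAD=main@B [main=B]
After op 2 (branch): HEAD=main@B [exp=B main=B]
After op 3 (commit): HEAD=main@C [exp=B main=C]
After op 4 (commit): HEAD=main@D [exp=B main=D]
After op 5 (branch): HEAD=main@D [exp=B main=D work=D]
After op 6 (checkout): HEAD=exp@B [exp=B main=D work=D]
After op 7 (branch): HEAD=exp@B [dev=B exp=B main=D work=D]
After op 8 (checkout): HEAD=dev@B [dev=B exp=B main=D work=D]
After op 9 (merge): HEAD=dev@E [dev=E exp=B main=D work=D]
After op 10 (checkout): HEAD=exp@B [dev=E exp=B main=D work=D]
ancestors(exp=B): ['A', 'B']
ancestors(work=D): ['A', 'B', 'C', 'D']
common: ['A', 'B']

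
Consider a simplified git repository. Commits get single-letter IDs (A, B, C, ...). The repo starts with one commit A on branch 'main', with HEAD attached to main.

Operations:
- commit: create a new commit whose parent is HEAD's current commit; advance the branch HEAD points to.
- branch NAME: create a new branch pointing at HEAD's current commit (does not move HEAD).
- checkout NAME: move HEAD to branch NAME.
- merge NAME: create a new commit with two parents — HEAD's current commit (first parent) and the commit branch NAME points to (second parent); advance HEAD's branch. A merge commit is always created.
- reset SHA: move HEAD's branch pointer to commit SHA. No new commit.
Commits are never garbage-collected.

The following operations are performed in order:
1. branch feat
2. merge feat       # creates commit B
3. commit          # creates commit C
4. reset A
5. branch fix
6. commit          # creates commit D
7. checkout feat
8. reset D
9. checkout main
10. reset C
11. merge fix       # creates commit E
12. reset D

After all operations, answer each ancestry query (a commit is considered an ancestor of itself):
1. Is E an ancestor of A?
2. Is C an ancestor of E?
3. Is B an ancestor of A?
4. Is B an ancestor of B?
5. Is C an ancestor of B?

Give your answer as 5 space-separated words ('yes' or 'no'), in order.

Answer: no yes no yes no

Derivation:
After op 1 (branch): HEAD=main@A [feat=A main=A]
After op 2 (merge): HEAD=main@B [feat=A main=B]
After op 3 (commit): HEAD=main@C [feat=A main=C]
After op 4 (reset): HEAD=main@A [feat=A main=A]
After op 5 (branch): HEAD=main@A [feat=A fix=A main=A]
After op 6 (commit): HEAD=main@D [feat=A fix=A main=D]
After op 7 (checkout): HEAD=feat@A [feat=A fix=A main=D]
After op 8 (reset): HEAD=feat@D [feat=D fix=A main=D]
After op 9 (checkout): HEAD=main@D [feat=D fix=A main=D]
After op 10 (reset): HEAD=main@C [feat=D fix=A main=C]
After op 11 (merge): HEAD=main@E [feat=D fix=A main=E]
After op 12 (reset): HEAD=main@D [feat=D fix=A main=D]
ancestors(A) = {A}; E in? no
ancestors(E) = {A,B,C,E}; C in? yes
ancestors(A) = {A}; B in? no
ancestors(B) = {A,B}; B in? yes
ancestors(B) = {A,B}; C in? no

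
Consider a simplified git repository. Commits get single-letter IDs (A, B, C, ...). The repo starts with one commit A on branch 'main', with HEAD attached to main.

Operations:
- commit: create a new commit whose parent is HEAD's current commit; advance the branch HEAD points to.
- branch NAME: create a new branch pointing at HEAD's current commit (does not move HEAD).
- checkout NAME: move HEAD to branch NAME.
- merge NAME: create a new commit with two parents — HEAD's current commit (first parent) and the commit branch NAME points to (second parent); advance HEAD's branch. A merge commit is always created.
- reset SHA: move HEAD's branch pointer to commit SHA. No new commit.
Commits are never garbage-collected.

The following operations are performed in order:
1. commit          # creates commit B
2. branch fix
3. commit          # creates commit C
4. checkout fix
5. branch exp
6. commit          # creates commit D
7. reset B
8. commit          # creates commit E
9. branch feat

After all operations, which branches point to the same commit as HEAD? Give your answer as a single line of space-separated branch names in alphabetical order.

After op 1 (commit): HEAD=main@B [main=B]
After op 2 (branch): HEAD=main@B [fix=B main=B]
After op 3 (commit): HEAD=main@C [fix=B main=C]
After op 4 (checkout): HEAD=fix@B [fix=B main=C]
After op 5 (branch): HEAD=fix@B [exp=B fix=B main=C]
After op 6 (commit): HEAD=fix@D [exp=B fix=D main=C]
After op 7 (reset): HEAD=fix@B [exp=B fix=B main=C]
After op 8 (commit): HEAD=fix@E [exp=B fix=E main=C]
After op 9 (branch): HEAD=fix@E [exp=B feat=E fix=E main=C]

Answer: feat fix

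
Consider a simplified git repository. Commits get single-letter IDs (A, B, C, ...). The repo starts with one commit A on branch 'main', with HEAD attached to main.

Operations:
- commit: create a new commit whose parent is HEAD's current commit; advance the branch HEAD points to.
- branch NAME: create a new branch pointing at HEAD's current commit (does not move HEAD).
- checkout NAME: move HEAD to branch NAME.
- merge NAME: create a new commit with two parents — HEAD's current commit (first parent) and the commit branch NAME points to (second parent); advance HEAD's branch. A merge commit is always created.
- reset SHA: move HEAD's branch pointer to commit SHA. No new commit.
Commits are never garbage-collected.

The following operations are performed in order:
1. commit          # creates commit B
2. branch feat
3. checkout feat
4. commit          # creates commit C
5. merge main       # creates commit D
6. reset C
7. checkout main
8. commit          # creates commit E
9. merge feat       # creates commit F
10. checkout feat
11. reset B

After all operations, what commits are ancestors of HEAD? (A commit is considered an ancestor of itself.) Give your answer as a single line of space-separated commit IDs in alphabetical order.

After op 1 (commit): HEAD=main@B [main=B]
After op 2 (branch): HEAD=main@B [feat=B main=B]
After op 3 (checkout): HEAD=feat@B [feat=B main=B]
After op 4 (commit): HEAD=feat@C [feat=C main=B]
After op 5 (merge): HEAD=feat@D [feat=D main=B]
After op 6 (reset): HEAD=feat@C [feat=C main=B]
After op 7 (checkout): HEAD=main@B [feat=C main=B]
After op 8 (commit): HEAD=main@E [feat=C main=E]
After op 9 (merge): HEAD=main@F [feat=C main=F]
After op 10 (checkout): HEAD=feat@C [feat=C main=F]
After op 11 (reset): HEAD=feat@B [feat=B main=F]

Answer: A B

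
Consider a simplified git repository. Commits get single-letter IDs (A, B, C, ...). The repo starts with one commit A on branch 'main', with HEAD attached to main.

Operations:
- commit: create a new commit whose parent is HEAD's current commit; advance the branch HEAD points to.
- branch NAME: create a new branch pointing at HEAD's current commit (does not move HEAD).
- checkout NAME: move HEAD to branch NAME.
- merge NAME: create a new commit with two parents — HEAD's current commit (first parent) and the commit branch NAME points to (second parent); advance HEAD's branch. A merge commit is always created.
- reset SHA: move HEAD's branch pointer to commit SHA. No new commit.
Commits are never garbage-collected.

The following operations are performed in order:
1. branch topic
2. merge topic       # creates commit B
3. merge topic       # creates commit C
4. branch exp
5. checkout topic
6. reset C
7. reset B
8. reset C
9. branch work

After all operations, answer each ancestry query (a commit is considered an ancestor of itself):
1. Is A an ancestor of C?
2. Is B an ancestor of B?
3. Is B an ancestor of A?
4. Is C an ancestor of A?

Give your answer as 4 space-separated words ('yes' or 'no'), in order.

After op 1 (branch): HEAD=main@A [main=A topic=A]
After op 2 (merge): HEAD=main@B [main=B topic=A]
After op 3 (merge): HEAD=main@C [main=C topic=A]
After op 4 (branch): HEAD=main@C [exp=C main=C topic=A]
After op 5 (checkout): HEAD=topic@A [exp=C main=C topic=A]
After op 6 (reset): HEAD=topic@C [exp=C main=C topic=C]
After op 7 (reset): HEAD=topic@B [exp=C main=C topic=B]
After op 8 (reset): HEAD=topic@C [exp=C main=C topic=C]
After op 9 (branch): HEAD=topic@C [exp=C main=C topic=C work=C]
ancestors(C) = {A,B,C}; A in? yes
ancestors(B) = {A,B}; B in? yes
ancestors(A) = {A}; B in? no
ancestors(A) = {A}; C in? no

Answer: yes yes no no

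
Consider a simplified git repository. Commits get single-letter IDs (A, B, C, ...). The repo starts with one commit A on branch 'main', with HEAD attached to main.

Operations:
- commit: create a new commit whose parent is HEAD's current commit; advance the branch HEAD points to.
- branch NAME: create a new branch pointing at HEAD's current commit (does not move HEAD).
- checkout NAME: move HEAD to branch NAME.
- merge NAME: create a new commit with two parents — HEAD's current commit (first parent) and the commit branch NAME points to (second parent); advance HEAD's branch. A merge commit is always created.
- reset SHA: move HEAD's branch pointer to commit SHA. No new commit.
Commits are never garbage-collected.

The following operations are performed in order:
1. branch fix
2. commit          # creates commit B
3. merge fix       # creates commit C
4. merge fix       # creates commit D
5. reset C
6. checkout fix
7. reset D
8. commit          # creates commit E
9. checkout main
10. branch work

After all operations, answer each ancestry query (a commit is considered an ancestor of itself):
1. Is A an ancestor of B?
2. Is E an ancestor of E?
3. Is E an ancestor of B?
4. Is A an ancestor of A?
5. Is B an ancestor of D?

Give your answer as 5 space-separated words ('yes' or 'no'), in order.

After op 1 (branch): HEAD=main@A [fix=A main=A]
After op 2 (commit): HEAD=main@B [fix=A main=B]
After op 3 (merge): HEAD=main@C [fix=A main=C]
After op 4 (merge): HEAD=main@D [fix=A main=D]
After op 5 (reset): HEAD=main@C [fix=A main=C]
After op 6 (checkout): HEAD=fix@A [fix=A main=C]
After op 7 (reset): HEAD=fix@D [fix=D main=C]
After op 8 (commit): HEAD=fix@E [fix=E main=C]
After op 9 (checkout): HEAD=main@C [fix=E main=C]
After op 10 (branch): HEAD=main@C [fix=E main=C work=C]
ancestors(B) = {A,B}; A in? yes
ancestors(E) = {A,B,C,D,E}; E in? yes
ancestors(B) = {A,B}; E in? no
ancestors(A) = {A}; A in? yes
ancestors(D) = {A,B,C,D}; B in? yes

Answer: yes yes no yes yes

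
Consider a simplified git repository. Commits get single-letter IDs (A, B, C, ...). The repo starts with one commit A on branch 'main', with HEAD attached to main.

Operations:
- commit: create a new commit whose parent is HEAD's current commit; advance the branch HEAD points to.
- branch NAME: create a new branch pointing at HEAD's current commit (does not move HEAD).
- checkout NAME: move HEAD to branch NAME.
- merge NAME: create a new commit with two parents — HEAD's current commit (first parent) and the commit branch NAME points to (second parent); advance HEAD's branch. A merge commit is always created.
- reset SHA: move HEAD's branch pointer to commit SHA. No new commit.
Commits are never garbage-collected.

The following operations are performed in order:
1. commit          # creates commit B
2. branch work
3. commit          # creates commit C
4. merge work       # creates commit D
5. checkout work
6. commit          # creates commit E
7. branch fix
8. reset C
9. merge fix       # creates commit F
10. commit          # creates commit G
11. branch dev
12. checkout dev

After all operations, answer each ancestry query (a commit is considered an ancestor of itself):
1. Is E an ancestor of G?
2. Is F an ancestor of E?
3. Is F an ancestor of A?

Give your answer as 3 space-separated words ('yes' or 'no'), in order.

Answer: yes no no

Derivation:
After op 1 (commit): HEAD=main@B [main=B]
After op 2 (branch): HEAD=main@B [main=B work=B]
After op 3 (commit): HEAD=main@C [main=C work=B]
After op 4 (merge): HEAD=main@D [main=D work=B]
After op 5 (checkout): HEAD=work@B [main=D work=B]
After op 6 (commit): HEAD=work@E [main=D work=E]
After op 7 (branch): HEAD=work@E [fix=E main=D work=E]
After op 8 (reset): HEAD=work@C [fix=E main=D work=C]
After op 9 (merge): HEAD=work@F [fix=E main=D work=F]
After op 10 (commit): HEAD=work@G [fix=E main=D work=G]
After op 11 (branch): HEAD=work@G [dev=G fix=E main=D work=G]
After op 12 (checkout): HEAD=dev@G [dev=G fix=E main=D work=G]
ancestors(G) = {A,B,C,E,F,G}; E in? yes
ancestors(E) = {A,B,E}; F in? no
ancestors(A) = {A}; F in? no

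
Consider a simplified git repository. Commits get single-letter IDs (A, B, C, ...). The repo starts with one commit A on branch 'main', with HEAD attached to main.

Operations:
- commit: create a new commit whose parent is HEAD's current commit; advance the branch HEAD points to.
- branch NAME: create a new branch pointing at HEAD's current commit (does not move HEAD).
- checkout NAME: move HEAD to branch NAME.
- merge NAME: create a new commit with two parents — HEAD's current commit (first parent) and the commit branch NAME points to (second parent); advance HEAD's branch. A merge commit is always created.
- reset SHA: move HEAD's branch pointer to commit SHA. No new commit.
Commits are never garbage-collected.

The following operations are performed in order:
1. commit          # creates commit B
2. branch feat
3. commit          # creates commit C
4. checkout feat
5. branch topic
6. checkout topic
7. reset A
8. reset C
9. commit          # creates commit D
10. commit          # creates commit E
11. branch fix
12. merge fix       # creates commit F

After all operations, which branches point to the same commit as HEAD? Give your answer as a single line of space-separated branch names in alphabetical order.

Answer: topic

Derivation:
After op 1 (commit): HEAD=main@B [main=B]
After op 2 (branch): HEAD=main@B [feat=B main=B]
After op 3 (commit): HEAD=main@C [feat=B main=C]
After op 4 (checkout): HEAD=feat@B [feat=B main=C]
After op 5 (branch): HEAD=feat@B [feat=B main=C topic=B]
After op 6 (checkout): HEAD=topic@B [feat=B main=C topic=B]
After op 7 (reset): HEAD=topic@A [feat=B main=C topic=A]
After op 8 (reset): HEAD=topic@C [feat=B main=C topic=C]
After op 9 (commit): HEAD=topic@D [feat=B main=C topic=D]
After op 10 (commit): HEAD=topic@E [feat=B main=C topic=E]
After op 11 (branch): HEAD=topic@E [feat=B fix=E main=C topic=E]
After op 12 (merge): HEAD=topic@F [feat=B fix=E main=C topic=F]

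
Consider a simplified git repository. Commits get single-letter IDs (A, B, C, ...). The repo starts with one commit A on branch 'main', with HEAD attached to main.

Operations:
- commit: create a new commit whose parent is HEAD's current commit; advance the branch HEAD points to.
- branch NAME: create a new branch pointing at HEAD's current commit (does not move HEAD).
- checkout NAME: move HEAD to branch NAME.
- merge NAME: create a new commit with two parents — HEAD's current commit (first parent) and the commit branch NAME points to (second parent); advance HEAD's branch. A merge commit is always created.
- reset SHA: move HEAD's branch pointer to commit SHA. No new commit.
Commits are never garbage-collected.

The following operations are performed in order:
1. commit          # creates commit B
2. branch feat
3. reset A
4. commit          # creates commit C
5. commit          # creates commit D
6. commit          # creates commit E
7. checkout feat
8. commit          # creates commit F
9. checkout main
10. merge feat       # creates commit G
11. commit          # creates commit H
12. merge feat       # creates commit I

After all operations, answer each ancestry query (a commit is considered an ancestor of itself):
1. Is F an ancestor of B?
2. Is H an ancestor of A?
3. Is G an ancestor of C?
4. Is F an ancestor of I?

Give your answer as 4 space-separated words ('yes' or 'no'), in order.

Answer: no no no yes

Derivation:
After op 1 (commit): HEAD=main@B [main=B]
After op 2 (branch): HEAD=main@B [feat=B main=B]
After op 3 (reset): HEAD=main@A [feat=B main=A]
After op 4 (commit): HEAD=main@C [feat=B main=C]
After op 5 (commit): HEAD=main@D [feat=B main=D]
After op 6 (commit): HEAD=main@E [feat=B main=E]
After op 7 (checkout): HEAD=feat@B [feat=B main=E]
After op 8 (commit): HEAD=feat@F [feat=F main=E]
After op 9 (checkout): HEAD=main@E [feat=F main=E]
After op 10 (merge): HEAD=main@G [feat=F main=G]
After op 11 (commit): HEAD=main@H [feat=F main=H]
After op 12 (merge): HEAD=main@I [feat=F main=I]
ancestors(B) = {A,B}; F in? no
ancestors(A) = {A}; H in? no
ancestors(C) = {A,C}; G in? no
ancestors(I) = {A,B,C,D,E,F,G,H,I}; F in? yes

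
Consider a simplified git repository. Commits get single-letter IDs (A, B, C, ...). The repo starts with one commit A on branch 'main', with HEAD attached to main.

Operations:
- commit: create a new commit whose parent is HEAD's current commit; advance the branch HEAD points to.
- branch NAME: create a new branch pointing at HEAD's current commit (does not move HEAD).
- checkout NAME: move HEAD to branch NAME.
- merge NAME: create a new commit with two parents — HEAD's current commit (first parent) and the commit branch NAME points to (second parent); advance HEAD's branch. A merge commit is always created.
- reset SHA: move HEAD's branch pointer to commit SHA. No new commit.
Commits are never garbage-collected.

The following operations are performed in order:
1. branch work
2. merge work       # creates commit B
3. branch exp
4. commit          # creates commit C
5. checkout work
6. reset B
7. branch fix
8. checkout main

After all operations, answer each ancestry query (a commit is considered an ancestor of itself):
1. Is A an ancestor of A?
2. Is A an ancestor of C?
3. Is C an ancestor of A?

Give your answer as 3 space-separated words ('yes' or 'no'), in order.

After op 1 (branch): HEAD=main@A [main=A work=A]
After op 2 (merge): HEAD=main@B [main=B work=A]
After op 3 (branch): HEAD=main@B [exp=B main=B work=A]
After op 4 (commit): HEAD=main@C [exp=B main=C work=A]
After op 5 (checkout): HEAD=work@A [exp=B main=C work=A]
After op 6 (reset): HEAD=work@B [exp=B main=C work=B]
After op 7 (branch): HEAD=work@B [exp=B fix=B main=C work=B]
After op 8 (checkout): HEAD=main@C [exp=B fix=B main=C work=B]
ancestors(A) = {A}; A in? yes
ancestors(C) = {A,B,C}; A in? yes
ancestors(A) = {A}; C in? no

Answer: yes yes no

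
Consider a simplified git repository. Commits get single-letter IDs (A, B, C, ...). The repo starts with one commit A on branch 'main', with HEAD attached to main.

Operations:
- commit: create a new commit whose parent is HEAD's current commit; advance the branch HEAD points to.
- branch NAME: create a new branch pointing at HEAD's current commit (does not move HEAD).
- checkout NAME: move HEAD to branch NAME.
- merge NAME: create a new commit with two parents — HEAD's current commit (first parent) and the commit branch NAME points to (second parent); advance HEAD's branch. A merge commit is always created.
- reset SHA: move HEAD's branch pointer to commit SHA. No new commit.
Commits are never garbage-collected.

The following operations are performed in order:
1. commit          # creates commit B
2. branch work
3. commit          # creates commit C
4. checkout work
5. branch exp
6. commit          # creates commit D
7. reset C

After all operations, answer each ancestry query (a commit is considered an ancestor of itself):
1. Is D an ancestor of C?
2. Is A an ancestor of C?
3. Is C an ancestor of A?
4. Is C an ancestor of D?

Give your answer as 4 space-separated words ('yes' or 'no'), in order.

After op 1 (commit): HEAD=main@B [main=B]
After op 2 (branch): HEAD=main@B [main=B work=B]
After op 3 (commit): HEAD=main@C [main=C work=B]
After op 4 (checkout): HEAD=work@B [main=C work=B]
After op 5 (branch): HEAD=work@B [exp=B main=C work=B]
After op 6 (commit): HEAD=work@D [exp=B main=C work=D]
After op 7 (reset): HEAD=work@C [exp=B main=C work=C]
ancestors(C) = {A,B,C}; D in? no
ancestors(C) = {A,B,C}; A in? yes
ancestors(A) = {A}; C in? no
ancestors(D) = {A,B,D}; C in? no

Answer: no yes no no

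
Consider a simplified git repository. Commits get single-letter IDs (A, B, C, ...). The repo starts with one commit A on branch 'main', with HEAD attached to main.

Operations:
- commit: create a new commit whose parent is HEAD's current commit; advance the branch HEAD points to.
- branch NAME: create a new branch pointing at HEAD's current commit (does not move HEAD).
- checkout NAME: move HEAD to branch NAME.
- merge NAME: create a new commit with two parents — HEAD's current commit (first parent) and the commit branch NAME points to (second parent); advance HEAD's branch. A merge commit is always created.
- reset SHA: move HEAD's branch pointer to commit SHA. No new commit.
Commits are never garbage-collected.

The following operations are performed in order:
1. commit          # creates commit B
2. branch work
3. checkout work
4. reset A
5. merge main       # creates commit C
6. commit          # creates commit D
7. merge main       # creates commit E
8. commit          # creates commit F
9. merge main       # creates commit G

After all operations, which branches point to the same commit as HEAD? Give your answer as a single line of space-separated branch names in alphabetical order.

After op 1 (commit): HEAD=main@B [main=B]
After op 2 (branch): HEAD=main@B [main=B work=B]
After op 3 (checkout): HEAD=work@B [main=B work=B]
After op 4 (reset): HEAD=work@A [main=B work=A]
After op 5 (merge): HEAD=work@C [main=B work=C]
After op 6 (commit): HEAD=work@D [main=B work=D]
After op 7 (merge): HEAD=work@E [main=B work=E]
After op 8 (commit): HEAD=work@F [main=B work=F]
After op 9 (merge): HEAD=work@G [main=B work=G]

Answer: work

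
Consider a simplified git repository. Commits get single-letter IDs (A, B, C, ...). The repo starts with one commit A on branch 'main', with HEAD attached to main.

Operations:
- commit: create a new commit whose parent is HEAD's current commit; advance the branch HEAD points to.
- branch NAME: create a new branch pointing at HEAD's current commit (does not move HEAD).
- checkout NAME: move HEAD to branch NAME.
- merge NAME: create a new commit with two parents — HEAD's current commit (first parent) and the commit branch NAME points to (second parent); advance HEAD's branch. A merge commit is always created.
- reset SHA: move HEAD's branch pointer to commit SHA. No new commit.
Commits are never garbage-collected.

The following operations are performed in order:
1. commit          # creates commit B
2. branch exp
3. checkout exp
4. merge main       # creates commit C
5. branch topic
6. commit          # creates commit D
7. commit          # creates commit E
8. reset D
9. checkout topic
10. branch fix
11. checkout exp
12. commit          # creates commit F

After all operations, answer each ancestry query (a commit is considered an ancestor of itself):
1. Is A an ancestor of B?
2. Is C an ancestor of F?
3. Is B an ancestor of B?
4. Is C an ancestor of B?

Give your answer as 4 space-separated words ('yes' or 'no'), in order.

Answer: yes yes yes no

Derivation:
After op 1 (commit): HEAD=main@B [main=B]
After op 2 (branch): HEAD=main@B [exp=B main=B]
After op 3 (checkout): HEAD=exp@B [exp=B main=B]
After op 4 (merge): HEAD=exp@C [exp=C main=B]
After op 5 (branch): HEAD=exp@C [exp=C main=B topic=C]
After op 6 (commit): HEAD=exp@D [exp=D main=B topic=C]
After op 7 (commit): HEAD=exp@E [exp=E main=B topic=C]
After op 8 (reset): HEAD=exp@D [exp=D main=B topic=C]
After op 9 (checkout): HEAD=topic@C [exp=D main=B topic=C]
After op 10 (branch): HEAD=topic@C [exp=D fix=C main=B topic=C]
After op 11 (checkout): HEAD=exp@D [exp=D fix=C main=B topic=C]
After op 12 (commit): HEAD=exp@F [exp=F fix=C main=B topic=C]
ancestors(B) = {A,B}; A in? yes
ancestors(F) = {A,B,C,D,F}; C in? yes
ancestors(B) = {A,B}; B in? yes
ancestors(B) = {A,B}; C in? no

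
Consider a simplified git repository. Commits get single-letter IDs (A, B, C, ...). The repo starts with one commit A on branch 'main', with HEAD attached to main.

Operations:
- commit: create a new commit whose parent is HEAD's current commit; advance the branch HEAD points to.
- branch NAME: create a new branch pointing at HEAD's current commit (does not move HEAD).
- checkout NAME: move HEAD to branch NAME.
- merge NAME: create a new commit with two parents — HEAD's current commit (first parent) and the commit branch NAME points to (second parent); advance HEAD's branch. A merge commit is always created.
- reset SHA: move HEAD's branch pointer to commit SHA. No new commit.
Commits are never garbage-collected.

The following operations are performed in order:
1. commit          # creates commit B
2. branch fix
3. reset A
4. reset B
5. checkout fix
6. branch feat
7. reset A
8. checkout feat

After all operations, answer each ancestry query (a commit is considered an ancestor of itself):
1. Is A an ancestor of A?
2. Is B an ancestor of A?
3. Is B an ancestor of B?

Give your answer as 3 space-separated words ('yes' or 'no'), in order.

Answer: yes no yes

Derivation:
After op 1 (commit): HEAD=main@B [main=B]
After op 2 (branch): HEAD=main@B [fix=B main=B]
After op 3 (reset): HEAD=main@A [fix=B main=A]
After op 4 (reset): HEAD=main@B [fix=B main=B]
After op 5 (checkout): HEAD=fix@B [fix=B main=B]
After op 6 (branch): HEAD=fix@B [feat=B fix=B main=B]
After op 7 (reset): HEAD=fix@A [feat=B fix=A main=B]
After op 8 (checkout): HEAD=feat@B [feat=B fix=A main=B]
ancestors(A) = {A}; A in? yes
ancestors(A) = {A}; B in? no
ancestors(B) = {A,B}; B in? yes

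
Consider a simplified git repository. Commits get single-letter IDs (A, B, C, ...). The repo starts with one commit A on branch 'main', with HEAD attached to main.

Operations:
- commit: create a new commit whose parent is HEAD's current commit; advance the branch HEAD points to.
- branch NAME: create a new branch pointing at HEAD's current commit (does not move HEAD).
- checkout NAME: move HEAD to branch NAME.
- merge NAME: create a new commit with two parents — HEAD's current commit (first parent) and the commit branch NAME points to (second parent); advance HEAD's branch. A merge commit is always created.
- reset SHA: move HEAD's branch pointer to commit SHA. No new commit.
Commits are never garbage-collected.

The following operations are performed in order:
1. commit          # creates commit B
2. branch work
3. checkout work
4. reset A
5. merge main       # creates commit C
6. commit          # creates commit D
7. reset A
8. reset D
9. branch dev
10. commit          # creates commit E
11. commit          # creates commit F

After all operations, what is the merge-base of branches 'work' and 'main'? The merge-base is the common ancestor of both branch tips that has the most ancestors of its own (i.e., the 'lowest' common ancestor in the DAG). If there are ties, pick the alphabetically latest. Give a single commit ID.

Answer: B

Derivation:
After op 1 (commit): HEAD=main@B [main=B]
After op 2 (branch): HEAD=main@B [main=B work=B]
After op 3 (checkout): HEAD=work@B [main=B work=B]
After op 4 (reset): HEAD=work@A [main=B work=A]
After op 5 (merge): HEAD=work@C [main=B work=C]
After op 6 (commit): HEAD=work@D [main=B work=D]
After op 7 (reset): HEAD=work@A [main=B work=A]
After op 8 (reset): HEAD=work@D [main=B work=D]
After op 9 (branch): HEAD=work@D [dev=D main=B work=D]
After op 10 (commit): HEAD=work@E [dev=D main=B work=E]
After op 11 (commit): HEAD=work@F [dev=D main=B work=F]
ancestors(work=F): ['A', 'B', 'C', 'D', 'E', 'F']
ancestors(main=B): ['A', 'B']
common: ['A', 'B']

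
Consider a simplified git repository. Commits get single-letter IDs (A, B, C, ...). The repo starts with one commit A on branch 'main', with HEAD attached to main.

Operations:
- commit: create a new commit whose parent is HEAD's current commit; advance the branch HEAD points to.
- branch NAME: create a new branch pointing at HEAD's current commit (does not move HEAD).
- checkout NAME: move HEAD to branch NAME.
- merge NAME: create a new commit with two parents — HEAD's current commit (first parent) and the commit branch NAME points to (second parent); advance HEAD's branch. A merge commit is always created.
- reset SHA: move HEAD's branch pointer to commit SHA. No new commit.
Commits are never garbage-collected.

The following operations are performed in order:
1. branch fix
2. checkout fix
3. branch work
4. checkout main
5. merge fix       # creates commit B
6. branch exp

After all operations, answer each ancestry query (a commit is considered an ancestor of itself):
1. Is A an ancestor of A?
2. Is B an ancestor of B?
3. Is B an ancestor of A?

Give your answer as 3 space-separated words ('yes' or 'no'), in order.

Answer: yes yes no

Derivation:
After op 1 (branch): HEAD=main@A [fix=A main=A]
After op 2 (checkout): HEAD=fix@A [fix=A main=A]
After op 3 (branch): HEAD=fix@A [fix=A main=A work=A]
After op 4 (checkout): HEAD=main@A [fix=A main=A work=A]
After op 5 (merge): HEAD=main@B [fix=A main=B work=A]
After op 6 (branch): HEAD=main@B [exp=B fix=A main=B work=A]
ancestors(A) = {A}; A in? yes
ancestors(B) = {A,B}; B in? yes
ancestors(A) = {A}; B in? no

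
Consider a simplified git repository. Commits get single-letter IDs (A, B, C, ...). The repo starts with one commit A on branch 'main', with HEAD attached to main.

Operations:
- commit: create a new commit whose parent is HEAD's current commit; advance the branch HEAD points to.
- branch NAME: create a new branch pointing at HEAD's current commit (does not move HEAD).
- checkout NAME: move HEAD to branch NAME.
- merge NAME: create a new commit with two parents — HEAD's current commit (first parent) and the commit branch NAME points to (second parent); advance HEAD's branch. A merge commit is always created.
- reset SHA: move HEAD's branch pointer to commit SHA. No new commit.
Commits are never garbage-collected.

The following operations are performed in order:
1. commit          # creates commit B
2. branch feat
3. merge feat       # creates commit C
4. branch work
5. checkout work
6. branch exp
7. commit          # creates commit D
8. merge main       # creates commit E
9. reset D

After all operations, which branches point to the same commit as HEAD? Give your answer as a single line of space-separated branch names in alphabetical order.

Answer: work

Derivation:
After op 1 (commit): HEAD=main@B [main=B]
After op 2 (branch): HEAD=main@B [feat=B main=B]
After op 3 (merge): HEAD=main@C [feat=B main=C]
After op 4 (branch): HEAD=main@C [feat=B main=C work=C]
After op 5 (checkout): HEAD=work@C [feat=B main=C work=C]
After op 6 (branch): HEAD=work@C [exp=C feat=B main=C work=C]
After op 7 (commit): HEAD=work@D [exp=C feat=B main=C work=D]
After op 8 (merge): HEAD=work@E [exp=C feat=B main=C work=E]
After op 9 (reset): HEAD=work@D [exp=C feat=B main=C work=D]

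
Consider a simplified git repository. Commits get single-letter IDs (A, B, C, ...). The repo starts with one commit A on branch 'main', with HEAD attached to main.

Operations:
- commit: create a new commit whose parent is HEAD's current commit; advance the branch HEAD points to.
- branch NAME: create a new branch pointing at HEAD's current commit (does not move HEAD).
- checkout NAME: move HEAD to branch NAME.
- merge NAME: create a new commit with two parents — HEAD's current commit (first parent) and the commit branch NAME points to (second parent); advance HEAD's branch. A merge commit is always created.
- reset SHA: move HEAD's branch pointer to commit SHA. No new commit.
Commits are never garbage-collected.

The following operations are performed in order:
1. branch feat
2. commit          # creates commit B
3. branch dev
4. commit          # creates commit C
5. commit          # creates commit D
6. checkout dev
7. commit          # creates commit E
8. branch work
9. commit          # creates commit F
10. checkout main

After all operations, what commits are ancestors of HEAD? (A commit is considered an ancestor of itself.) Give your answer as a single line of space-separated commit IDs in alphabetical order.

Answer: A B C D

Derivation:
After op 1 (branch): HEAD=main@A [feat=A main=A]
After op 2 (commit): HEAD=main@B [feat=A main=B]
After op 3 (branch): HEAD=main@B [dev=B feat=A main=B]
After op 4 (commit): HEAD=main@C [dev=B feat=A main=C]
After op 5 (commit): HEAD=main@D [dev=B feat=A main=D]
After op 6 (checkout): HEAD=dev@B [dev=B feat=A main=D]
After op 7 (commit): HEAD=dev@E [dev=E feat=A main=D]
After op 8 (branch): HEAD=dev@E [dev=E feat=A main=D work=E]
After op 9 (commit): HEAD=dev@F [dev=F feat=A main=D work=E]
After op 10 (checkout): HEAD=main@D [dev=F feat=A main=D work=E]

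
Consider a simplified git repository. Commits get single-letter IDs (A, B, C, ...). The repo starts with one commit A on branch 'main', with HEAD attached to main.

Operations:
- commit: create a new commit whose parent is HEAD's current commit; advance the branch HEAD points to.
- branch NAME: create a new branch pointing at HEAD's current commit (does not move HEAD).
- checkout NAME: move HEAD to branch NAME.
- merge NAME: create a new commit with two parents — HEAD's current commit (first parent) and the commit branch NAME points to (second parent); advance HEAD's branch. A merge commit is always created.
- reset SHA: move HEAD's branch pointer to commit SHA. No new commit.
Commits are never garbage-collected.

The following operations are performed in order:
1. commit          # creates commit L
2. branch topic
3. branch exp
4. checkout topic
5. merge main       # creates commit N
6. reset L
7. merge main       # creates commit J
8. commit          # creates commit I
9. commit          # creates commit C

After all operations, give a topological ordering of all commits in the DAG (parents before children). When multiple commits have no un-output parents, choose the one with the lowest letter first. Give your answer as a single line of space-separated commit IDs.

Answer: A L J I C N

Derivation:
After op 1 (commit): HEAD=main@L [main=L]
After op 2 (branch): HEAD=main@L [main=L topic=L]
After op 3 (branch): HEAD=main@L [exp=L main=L topic=L]
After op 4 (checkout): HEAD=topic@L [exp=L main=L topic=L]
After op 5 (merge): HEAD=topic@N [exp=L main=L topic=N]
After op 6 (reset): HEAD=topic@L [exp=L main=L topic=L]
After op 7 (merge): HEAD=topic@J [exp=L main=L topic=J]
After op 8 (commit): HEAD=topic@I [exp=L main=L topic=I]
After op 9 (commit): HEAD=topic@C [exp=L main=L topic=C]
commit A: parents=[]
commit C: parents=['I']
commit I: parents=['J']
commit J: parents=['L', 'L']
commit L: parents=['A']
commit N: parents=['L', 'L']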